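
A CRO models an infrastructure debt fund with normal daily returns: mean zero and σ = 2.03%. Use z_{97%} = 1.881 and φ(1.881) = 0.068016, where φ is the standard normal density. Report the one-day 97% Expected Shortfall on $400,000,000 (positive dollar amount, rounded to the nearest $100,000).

Tail multiplier: φ(z)/(1−α) = 0.068016 / 0.03 = 2.267.
ES = 2.03% × 2.267 = 4.602%.
On $400,000,000: 0.04602 × $400,000,000 = $18,408,000.

$18,400,000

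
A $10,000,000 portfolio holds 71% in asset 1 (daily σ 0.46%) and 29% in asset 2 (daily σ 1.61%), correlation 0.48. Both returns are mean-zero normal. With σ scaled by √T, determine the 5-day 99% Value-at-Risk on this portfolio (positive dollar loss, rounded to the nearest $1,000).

σ_p = √(0.71²·0.46² + 0.29²·1.61² + 2·0.48·0.71·0.29·0.46·1.61) = 0.686%.
σ_{5d} = 0.686% × √5 = 1.534%.
z(99%) = 2.326.
VaR = 2.326 × 1.534% = 3.568%; on $10,000,000 that is $356,800.

$357,000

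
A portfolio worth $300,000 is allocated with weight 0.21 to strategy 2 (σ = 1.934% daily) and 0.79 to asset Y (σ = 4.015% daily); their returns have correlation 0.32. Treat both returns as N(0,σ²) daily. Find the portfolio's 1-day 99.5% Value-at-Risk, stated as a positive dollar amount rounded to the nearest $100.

σ_p² = 0.21²·1.934² + 0.79²·4.015² + 2·0.32·0.21·0.79·1.934·4.015 = 11.0500 (%²).
σ_p = √11.0500 = 3.324%.
At 99.5%, z = 2.576.
VaR = 2.576 × 3.324% = 8.563%; on $300,000 that is $25,689.

$25,700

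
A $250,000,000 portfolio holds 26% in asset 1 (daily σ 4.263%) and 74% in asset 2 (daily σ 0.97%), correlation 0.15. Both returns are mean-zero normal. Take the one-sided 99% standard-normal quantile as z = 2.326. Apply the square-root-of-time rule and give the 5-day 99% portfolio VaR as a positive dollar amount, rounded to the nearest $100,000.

$18,300,000

σ_p = √(0.26²·4.263² + 0.74²·0.97² + 2·0.15·0.26·0.74·4.263·0.97) = 1.408%.
σ_{5d} = 1.408% × √5 = 3.148%.
VaR = 2.326 × 3.148% = 7.322%; on $250,000,000 that is $18,305,000.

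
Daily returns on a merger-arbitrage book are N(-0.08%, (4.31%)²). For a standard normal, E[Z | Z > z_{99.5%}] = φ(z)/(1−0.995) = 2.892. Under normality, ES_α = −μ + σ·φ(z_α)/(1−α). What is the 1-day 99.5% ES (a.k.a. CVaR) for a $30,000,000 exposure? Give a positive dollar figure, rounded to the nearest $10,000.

$3,760,000

ES = −(-0.08%) + 4.31% × 2.892 = 12.545%.
On $30,000,000: 0.12545 × $30,000,000 = $3,763,500.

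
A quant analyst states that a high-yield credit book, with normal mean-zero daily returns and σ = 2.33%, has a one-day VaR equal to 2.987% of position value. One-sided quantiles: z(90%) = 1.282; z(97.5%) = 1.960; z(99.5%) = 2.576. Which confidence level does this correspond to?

90%

Implied z = VaR/σ = 2.987 / 2.33 = 1.282.
This matches z(90%) = 1.282.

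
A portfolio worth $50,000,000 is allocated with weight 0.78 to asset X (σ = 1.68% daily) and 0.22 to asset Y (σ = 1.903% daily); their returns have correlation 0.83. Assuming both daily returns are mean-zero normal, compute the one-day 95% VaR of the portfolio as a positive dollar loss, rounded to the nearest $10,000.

$1,380,000

σ_p² = 0.78²·1.68² + 0.22²·1.903² + 2·0.83·0.78·0.22·1.68·1.903 = 2.8031 (%²).
σ_p = √2.8031 = 1.674%.
At 95%, z = 1.645.
VaR = 1.645 × 1.674% = 2.754%; on $50,000,000 that is $1,377,000.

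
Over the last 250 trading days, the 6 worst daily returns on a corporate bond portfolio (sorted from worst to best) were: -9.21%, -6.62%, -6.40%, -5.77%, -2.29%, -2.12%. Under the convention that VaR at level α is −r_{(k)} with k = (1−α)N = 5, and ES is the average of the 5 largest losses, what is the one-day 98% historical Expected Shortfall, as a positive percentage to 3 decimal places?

The 5 worst returns sum to -30.29%.
ES = −(-30.29%) / 5 = 6.058%.

6.058%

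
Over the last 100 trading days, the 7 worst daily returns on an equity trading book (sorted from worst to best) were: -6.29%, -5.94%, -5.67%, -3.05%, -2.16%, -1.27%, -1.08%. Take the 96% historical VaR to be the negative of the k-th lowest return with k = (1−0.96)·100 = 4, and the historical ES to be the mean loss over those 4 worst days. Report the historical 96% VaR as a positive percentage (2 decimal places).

3.05%

k = 4; the 4th lowest return is -3.05%, so VaR = 3.05%.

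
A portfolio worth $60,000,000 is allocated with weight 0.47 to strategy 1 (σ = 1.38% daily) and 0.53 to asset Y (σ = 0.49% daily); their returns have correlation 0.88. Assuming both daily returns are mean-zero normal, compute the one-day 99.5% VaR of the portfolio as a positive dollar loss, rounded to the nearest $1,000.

$1,369,000

σ_p² = 0.47²·1.38² + 0.53²·0.49² + 2·0.88·0.47·0.53·1.38·0.49 = 0.7846 (%²).
σ_p = √0.7846 = 0.886%.
At 99.5%, z = 2.576.
VaR = 2.576 × 0.886% = 2.282%; on $60,000,000 that is $1,369,200.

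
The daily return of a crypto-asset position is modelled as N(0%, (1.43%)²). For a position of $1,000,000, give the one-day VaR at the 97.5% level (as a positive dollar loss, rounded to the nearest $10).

$28,030

At 97.5% one-sided, z = 1.960.
VaR = z·σ = 1.960 × 1.43% = 2.803%.
On $1,000,000: 0.02803 × $1,000,000 = $28,030.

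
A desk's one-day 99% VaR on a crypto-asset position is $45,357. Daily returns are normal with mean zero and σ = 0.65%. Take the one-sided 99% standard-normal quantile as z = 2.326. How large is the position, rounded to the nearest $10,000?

$3,000,000

VaR as a fraction of value: z·σ = 2.326 × 0.65% = 1.5119%.
Position = $45,357 / 0.015119 = $3,000,000.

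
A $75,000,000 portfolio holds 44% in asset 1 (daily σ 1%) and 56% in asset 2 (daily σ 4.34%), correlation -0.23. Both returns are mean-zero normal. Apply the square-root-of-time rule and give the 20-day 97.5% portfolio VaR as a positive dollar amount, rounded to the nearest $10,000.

σ_p = √(0.44²·1² + 0.56²·4.34² + 2·-0.23·0.44·0.56·1·4.34) = 2.368%.
σ_{20d} = 2.368% × √20 = 10.590%.
z(97.5%) = 1.960.
VaR = 1.960 × 10.590% = 20.756%; on $75,000,000 that is $15,567,000.

$15,570,000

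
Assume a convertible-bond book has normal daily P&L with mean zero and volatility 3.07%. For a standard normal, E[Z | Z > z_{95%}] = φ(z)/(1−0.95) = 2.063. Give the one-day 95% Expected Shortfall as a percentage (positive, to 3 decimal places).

ES = 3.07% × 2.063 = 6.333%.

6.333%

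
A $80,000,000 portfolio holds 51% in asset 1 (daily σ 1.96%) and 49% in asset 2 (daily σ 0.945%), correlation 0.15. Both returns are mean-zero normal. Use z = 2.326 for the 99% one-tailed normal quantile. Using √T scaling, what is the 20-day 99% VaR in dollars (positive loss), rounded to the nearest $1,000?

σ_p = √(0.51²·1.96² + 0.49²·0.945² + 2·0.15·0.51·0.49·1.96·0.945) = 1.163%.
σ_{20d} = 1.163% × √20 = 5.201%.
VaR = 2.326 × 5.201% = 12.098%; on $80,000,000 that is $9,678,400.

$9,678,000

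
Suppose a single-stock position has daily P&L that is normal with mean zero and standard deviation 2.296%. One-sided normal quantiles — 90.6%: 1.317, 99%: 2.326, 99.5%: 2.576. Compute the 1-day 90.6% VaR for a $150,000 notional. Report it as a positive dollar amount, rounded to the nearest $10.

VaR = z·σ = 1.317 × 2.296% = 3.024%.
On $150,000: 0.03024 × $150,000 = $4,536.

$4,540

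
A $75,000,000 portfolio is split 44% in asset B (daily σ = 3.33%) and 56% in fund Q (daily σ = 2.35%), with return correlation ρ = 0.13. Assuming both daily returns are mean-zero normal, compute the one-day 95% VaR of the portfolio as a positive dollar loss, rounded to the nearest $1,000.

σ_p² = 0.44²·3.33² + 0.56²·2.35² + 2·0.13·0.44·0.56·3.33·2.35 = 4.3800 (%²).
σ_p = √4.3800 = 2.093%.
At 95%, z = 1.645.
VaR = 1.645 × 2.093% = 3.443%; on $75,000,000 that is $2,582,250.

$2,582,000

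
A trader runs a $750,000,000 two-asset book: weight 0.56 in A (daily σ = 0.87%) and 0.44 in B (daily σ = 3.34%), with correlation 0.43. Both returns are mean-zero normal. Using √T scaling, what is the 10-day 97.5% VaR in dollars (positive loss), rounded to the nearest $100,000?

σ_p = √(0.56²·0.87² + 0.44²·3.34² + 2·0.43·0.56·0.44·0.87·3.34) = 1.736%.
σ_{10d} = 1.736% × √10 = 5.490%.
z(97.5%) = 1.960.
VaR = 1.960 × 5.490% = 10.760%; on $750,000,000 that is $80,700,000.

$80,700,000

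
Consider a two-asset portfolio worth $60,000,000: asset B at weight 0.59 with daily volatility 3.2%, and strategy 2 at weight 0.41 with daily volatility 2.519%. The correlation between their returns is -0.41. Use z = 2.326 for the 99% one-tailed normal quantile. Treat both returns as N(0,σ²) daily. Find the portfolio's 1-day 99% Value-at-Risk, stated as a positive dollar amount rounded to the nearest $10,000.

σ_p² = 0.59²·3.2² + 0.41²·2.519² + 2·-0.41·0.59·0.41·3.2·2.519 = 3.0323 (%²).
σ_p = √3.0323 = 1.741%.
VaR = 2.326 × 1.741% = 4.050%; on $60,000,000 that is $2,430,000.

$2,430,000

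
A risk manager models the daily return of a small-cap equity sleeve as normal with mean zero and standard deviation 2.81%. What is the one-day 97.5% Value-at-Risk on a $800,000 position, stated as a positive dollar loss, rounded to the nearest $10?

At 97.5% one-sided, z = 1.960.
VaR = z·σ = 1.960 × 2.81% = 5.508%.
On $800,000: 0.05508 × $800,000 = $44,064.

$44,060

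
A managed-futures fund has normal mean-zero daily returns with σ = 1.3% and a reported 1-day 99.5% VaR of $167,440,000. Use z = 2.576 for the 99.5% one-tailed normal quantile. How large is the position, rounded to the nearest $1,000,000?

VaR as a fraction of value: z·σ = 2.576 × 1.3% = 3.3488%.
Position = $167,440,000 / 0.033488 = $5,000,000,000.

$5,000,000,000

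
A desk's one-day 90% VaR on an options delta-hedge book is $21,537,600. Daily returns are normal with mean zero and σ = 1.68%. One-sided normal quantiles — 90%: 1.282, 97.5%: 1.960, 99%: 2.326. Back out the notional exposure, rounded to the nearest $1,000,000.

$1,000,000,000

VaR as a fraction of value: z·σ = 1.282 × 1.68% = 2.15376%.
Position = $21,537,600 / 0.0215376 = $1,000,000,000.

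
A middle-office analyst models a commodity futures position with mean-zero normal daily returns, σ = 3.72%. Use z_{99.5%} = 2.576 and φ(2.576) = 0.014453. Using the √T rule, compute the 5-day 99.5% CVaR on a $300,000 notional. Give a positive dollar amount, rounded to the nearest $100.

$72,100

σ_{5d} = 3.72% × √5 = 8.318%.
ES multiplier = φ(z)/(1−α) = 0.014453/0.005 = 2.891.
ES = 8.318% × 2.891 = 24.047%; on $300,000: $72,141.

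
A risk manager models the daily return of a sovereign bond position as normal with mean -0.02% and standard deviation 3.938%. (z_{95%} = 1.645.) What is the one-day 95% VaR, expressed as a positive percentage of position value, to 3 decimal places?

VaR = −μ + z·σ = −(-0.02%) + 1.645 × 3.938% = 6.498%.

6.498%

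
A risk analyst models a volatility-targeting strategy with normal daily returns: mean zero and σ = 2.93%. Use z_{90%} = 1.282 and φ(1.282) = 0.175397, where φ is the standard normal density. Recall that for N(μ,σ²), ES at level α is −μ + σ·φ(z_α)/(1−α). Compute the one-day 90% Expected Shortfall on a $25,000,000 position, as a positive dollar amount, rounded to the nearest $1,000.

Tail multiplier: φ(z)/(1−α) = 0.175397 / 0.1 = 1.754.
ES = 2.93% × 1.754 = 5.139%.
On $25,000,000: 0.05139 × $25,000,000 = $1,284,750.

$1,285,000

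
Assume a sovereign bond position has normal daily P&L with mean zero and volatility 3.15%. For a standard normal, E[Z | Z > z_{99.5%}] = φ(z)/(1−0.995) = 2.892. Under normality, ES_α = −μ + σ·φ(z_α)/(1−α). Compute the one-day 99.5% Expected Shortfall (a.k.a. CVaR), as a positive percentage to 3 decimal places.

9.110%

ES = 3.15% × 2.892 = 9.110%.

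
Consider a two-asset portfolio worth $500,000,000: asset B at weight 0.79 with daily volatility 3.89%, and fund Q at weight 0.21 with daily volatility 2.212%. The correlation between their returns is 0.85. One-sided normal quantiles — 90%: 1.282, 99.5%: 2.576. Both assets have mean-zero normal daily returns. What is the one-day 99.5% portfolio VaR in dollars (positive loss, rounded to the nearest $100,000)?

$44,800,000

σ_p² = 0.79²·3.89² + 0.21²·2.212² + 2·0.85·0.79·0.21·3.89·2.212 = 12.0865 (%²).
σ_p = √12.0865 = 3.477%.
VaR = 2.576 × 3.477% = 8.957%; on $500,000,000 that is $44,785,000.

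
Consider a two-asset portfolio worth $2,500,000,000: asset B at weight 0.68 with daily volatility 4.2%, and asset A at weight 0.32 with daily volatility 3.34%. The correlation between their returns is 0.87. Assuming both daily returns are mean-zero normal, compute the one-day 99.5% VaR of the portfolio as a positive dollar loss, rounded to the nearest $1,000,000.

$246,000,000

σ_p² = 0.68²·4.2² + 0.32²·3.34² + 2·0.87·0.68·0.32·4.2·3.34 = 14.6104 (%²).
σ_p = √14.6104 = 3.822%.
At 99.5%, z = 2.576.
VaR = 2.576 × 3.822% = 9.845%; on $2,500,000,000 that is $246,125,000.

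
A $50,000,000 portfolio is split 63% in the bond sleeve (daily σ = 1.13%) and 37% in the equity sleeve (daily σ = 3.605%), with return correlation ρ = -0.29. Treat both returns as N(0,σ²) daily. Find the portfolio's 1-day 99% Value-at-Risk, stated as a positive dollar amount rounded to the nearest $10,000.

σ_p² = 0.63²·1.13² + 0.37²·3.605² + 2·-0.29·0.63·0.37·1.13·3.605 = 1.7352 (%²).
σ_p = √1.7352 = 1.317%.
At 99%, z = 2.326.
VaR = 2.326 × 1.317% = 3.063%; on $50,000,000 that is $1,531,500.

$1,530,000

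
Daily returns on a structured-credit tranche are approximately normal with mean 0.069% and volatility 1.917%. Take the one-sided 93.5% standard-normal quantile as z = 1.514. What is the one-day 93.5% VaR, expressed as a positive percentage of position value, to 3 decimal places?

VaR = −μ + z·σ = −(0.069%) + 1.514 × 1.917% = 2.833%.

2.833%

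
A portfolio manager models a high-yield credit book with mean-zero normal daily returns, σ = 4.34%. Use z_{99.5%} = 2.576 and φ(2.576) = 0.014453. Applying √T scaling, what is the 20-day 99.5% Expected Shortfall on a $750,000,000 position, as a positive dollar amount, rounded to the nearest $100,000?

$420,800,000

σ_{20d} = 4.34% × √20 = 19.409%.
ES multiplier = φ(z)/(1−α) = 0.014453/0.005 = 2.891.
ES = 19.409% × 2.891 = 56.111%; on $750,000,000: $420,832,500.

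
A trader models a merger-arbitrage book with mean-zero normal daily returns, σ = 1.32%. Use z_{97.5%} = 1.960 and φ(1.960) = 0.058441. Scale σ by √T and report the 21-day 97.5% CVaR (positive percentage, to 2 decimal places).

14.14%

σ_{21d} = 1.32% × √21 = 6.049%.
ES multiplier = φ(z)/(1−α) = 0.058441/0.025 = 2.338.
ES = 6.049% × 2.338 = 14.143%.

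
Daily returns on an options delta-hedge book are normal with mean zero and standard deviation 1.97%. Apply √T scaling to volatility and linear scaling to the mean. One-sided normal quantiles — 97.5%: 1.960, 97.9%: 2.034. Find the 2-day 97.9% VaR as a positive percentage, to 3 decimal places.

5.667%

σ_{2d} = 1.97% × √2 = 2.786%.
VaR = 2.034 × 2.786% = 5.667%.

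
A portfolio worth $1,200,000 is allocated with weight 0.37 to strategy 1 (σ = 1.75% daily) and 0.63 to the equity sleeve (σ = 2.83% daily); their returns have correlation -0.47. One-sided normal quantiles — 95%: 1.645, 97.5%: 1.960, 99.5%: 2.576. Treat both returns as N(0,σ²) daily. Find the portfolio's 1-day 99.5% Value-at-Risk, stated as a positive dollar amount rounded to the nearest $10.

$49,000

σ_p² = 0.37²·1.75² + 0.63²·2.83² + 2·-0.47·0.37·0.63·1.75·2.83 = 2.5128 (%²).
σ_p = √2.5128 = 1.585%.
VaR = 2.576 × 1.585% = 4.083%; on $1,200,000 that is $48,996.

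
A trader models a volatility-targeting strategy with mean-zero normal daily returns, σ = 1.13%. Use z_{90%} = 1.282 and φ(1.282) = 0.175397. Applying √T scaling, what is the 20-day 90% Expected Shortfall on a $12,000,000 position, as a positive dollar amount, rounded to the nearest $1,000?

σ_{20d} = 1.13% × √20 = 5.054%.
ES multiplier = φ(z)/(1−α) = 0.175397/0.1 = 1.754.
ES = 5.054% × 1.754 = 8.865%; on $12,000,000: $1,063,800.

$1,064,000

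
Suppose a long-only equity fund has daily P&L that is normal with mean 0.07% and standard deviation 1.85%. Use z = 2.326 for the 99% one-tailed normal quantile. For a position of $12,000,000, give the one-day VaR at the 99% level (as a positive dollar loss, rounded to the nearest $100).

$508,000

VaR = −μ + z·σ = −(0.07%) + 2.326 × 1.85% = 4.233%.
On $12,000,000: 0.04233 × $12,000,000 = $507,960.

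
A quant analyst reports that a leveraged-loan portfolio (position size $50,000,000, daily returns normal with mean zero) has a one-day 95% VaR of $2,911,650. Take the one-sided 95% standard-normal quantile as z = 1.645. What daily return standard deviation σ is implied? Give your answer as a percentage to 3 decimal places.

3.540%

VaR as a fraction: $2,911,650 / $50,000,000 = 5.823%.
σ = VaR / z = 5.823% / 1.645 = 3.540%.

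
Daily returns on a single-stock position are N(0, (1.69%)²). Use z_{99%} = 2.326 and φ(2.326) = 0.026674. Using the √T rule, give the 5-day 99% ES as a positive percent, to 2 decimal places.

σ_{5d} = 1.69% × √5 = 3.779%.
ES multiplier = φ(z)/(1−α) = 0.026674/0.01 = 2.667.
ES = 3.779% × 2.667 = 10.079%.

10.08%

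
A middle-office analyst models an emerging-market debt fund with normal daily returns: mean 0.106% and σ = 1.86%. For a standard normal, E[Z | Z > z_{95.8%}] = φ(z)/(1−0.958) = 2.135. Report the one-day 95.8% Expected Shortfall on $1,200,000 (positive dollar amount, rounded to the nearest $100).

ES = −(0.106%) + 1.86% × 2.135 = 3.865%.
On $1,200,000: 0.03865 × $1,200,000 = $46,380.

$46,400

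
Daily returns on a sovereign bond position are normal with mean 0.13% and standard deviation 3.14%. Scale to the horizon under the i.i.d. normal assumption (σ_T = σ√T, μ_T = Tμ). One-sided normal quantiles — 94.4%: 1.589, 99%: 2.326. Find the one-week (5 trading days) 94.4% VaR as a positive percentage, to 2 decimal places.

10.51%

σ_{5d} = 3.14% × √5 = 7.021%; μ_{5d} = 5 × 0.13% = 0.650%.
VaR = −(0.650%) + 1.589 × 7.021% = 10.506%.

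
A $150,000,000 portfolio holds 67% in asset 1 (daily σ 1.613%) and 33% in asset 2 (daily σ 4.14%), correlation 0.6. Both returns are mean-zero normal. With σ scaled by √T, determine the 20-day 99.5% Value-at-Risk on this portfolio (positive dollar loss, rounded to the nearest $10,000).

$37,880,000

σ_p = √(0.67²·1.613² + 0.33²·4.14² + 2·0.6·0.67·0.33·1.613·4.14) = 2.192%.
σ_{20d} = 2.192% × √20 = 9.803%.
z(99.5%) = 2.576.
VaR = 2.576 × 9.803% = 25.253%; on $150,000,000 that is $37,879,500.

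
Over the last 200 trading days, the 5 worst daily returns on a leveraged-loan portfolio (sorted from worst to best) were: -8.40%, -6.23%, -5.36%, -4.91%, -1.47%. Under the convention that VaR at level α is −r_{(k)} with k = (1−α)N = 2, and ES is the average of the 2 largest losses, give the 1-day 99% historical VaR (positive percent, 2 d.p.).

6.23%

k = 2; the 2nd lowest return is -6.23%, so VaR = 6.23%.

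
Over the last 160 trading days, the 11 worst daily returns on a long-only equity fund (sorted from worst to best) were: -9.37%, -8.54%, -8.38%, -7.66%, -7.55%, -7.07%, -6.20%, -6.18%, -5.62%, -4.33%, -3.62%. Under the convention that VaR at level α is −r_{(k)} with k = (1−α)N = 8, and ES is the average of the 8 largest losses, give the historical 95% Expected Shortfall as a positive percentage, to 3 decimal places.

7.619%

The 8 worst returns sum to -60.95%.
ES = −(-60.95%) / 8 = 7.61875% ≈ 7.619%.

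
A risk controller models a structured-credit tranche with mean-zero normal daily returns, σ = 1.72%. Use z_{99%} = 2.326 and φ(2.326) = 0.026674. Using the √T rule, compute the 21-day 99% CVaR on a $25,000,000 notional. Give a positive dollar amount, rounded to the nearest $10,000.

$5,260,000

σ_{21d} = 1.72% × √21 = 7.882%.
ES multiplier = φ(z)/(1−α) = 0.026674/0.01 = 2.667.
ES = 7.882% × 2.667 = 21.021%; on $25,000,000: $5,255,250.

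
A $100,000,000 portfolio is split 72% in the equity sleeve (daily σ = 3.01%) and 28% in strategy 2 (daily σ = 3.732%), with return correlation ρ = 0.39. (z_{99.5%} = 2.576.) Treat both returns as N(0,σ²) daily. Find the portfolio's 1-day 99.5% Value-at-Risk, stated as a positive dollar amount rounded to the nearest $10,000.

σ_p² = 0.72²·3.01² + 0.28²·3.732² + 2·0.39·0.72·0.28·3.01·3.732 = 7.5551 (%²).
σ_p = √7.5551 = 2.749%.
VaR = 2.576 × 2.749% = 7.081%; on $100,000,000 that is $7,081,000.

$7,080,000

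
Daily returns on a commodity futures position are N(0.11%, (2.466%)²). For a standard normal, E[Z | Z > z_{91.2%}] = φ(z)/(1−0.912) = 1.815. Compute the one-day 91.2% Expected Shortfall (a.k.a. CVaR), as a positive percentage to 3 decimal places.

4.366%

ES = −(0.11%) + 2.466% × 1.815 = 4.366%.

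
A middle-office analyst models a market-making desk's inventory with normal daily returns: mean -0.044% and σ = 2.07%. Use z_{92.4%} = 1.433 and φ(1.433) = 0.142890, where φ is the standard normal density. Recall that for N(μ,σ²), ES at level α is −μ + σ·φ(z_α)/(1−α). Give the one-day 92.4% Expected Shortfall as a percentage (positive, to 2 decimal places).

3.94%

Tail multiplier: φ(z)/(1−α) = 0.142890 / 0.076 = 1.880.
ES = −(-0.044%) + 2.07% × 1.880 = 3.936%.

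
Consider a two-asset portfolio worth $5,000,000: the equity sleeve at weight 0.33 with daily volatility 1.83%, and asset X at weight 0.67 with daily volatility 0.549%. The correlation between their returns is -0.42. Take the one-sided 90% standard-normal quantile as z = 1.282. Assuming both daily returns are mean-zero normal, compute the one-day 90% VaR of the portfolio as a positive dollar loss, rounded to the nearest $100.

$35,900

σ_p² = 0.33²·1.83² + 0.67²·0.549² + 2·-0.42·0.33·0.67·1.83·0.549 = 0.3134 (%²).
σ_p = √0.3134 = 0.560%.
VaR = 1.282 × 0.560% = 0.718%; on $5,000,000 that is $35,900.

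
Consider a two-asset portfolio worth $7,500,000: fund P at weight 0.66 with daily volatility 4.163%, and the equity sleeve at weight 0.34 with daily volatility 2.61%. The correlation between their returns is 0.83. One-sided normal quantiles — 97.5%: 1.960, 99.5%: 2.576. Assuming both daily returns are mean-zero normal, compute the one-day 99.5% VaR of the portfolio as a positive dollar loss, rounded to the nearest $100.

$679,900

σ_p² = 0.66²·4.163² + 0.34²·2.61² + 2·0.83·0.66·0.34·4.163·2.61 = 12.3841 (%²).
σ_p = √12.3841 = 3.519%.
VaR = 2.576 × 3.519% = 9.065%; on $7,500,000 that is $679,875.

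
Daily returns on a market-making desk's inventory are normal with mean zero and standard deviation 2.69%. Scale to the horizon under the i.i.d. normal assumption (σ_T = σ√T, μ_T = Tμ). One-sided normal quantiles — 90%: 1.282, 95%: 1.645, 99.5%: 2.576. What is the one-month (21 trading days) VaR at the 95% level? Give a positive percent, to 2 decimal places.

20.28%

σ_{21d} = 2.69% × √21 = 12.327%.
VaR = 1.645 × 12.327% = 20.278%.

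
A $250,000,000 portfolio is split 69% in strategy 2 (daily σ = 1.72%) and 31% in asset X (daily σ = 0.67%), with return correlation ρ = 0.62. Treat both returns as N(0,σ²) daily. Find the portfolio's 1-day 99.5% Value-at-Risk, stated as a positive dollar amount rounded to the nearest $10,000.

$8,540,000

σ_p² = 0.69²·1.72² + 0.31²·0.67² + 2·0.62·0.69·0.31·1.72·0.67 = 1.7573 (%²).
σ_p = √1.7573 = 1.326%.
At 99.5%, z = 2.576.
VaR = 2.576 × 1.326% = 3.416%; on $250,000,000 that is $8,540,000.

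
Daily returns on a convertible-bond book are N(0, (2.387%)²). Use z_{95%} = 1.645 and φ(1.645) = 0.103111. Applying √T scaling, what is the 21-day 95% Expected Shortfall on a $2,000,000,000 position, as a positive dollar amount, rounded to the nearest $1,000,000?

$451,000,000

σ_{21d} = 2.387% × √21 = 10.939%.
ES multiplier = φ(z)/(1−α) = 0.103111/0.05 = 2.062.
ES = 10.939% × 2.062 = 22.556%; on $2,000,000,000: $451,120,000.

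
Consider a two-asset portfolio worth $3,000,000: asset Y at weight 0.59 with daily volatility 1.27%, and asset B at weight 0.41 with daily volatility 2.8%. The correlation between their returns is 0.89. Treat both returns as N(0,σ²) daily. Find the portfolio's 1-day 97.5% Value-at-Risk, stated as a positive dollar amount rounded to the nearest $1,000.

$109,000

σ_p² = 0.59²·1.27² + 0.41²·2.8² + 2·0.89·0.59·0.41·1.27·2.8 = 3.4105 (%²).
σ_p = √3.4105 = 1.847%.
At 97.5%, z = 1.960.
VaR = 1.960 × 1.847% = 3.620%; on $3,000,000 that is $108,600.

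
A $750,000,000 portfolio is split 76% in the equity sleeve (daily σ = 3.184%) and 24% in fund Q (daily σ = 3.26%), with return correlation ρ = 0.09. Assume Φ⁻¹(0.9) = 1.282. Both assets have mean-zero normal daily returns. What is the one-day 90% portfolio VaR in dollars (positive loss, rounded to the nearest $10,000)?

$25,090,000

σ_p² = 0.76²·3.184² + 0.24²·3.26² + 2·0.09·0.76·0.24·3.184·3.26 = 6.8086 (%²).
σ_p = √6.8086 = 2.609%.
VaR = 1.282 × 2.609% = 3.345%; on $750,000,000 that is $25,087,500.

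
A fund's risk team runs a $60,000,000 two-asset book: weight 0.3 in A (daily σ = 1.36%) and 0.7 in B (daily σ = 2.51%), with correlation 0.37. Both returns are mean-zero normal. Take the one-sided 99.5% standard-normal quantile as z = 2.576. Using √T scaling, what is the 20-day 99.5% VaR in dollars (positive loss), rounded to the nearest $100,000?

σ_p = √(0.3²·1.36² + 0.7²·2.51² + 2·0.37·0.3·0.7·1.36·2.51) = 1.945%.
σ_{20d} = 1.945% × √20 = 8.698%.
VaR = 2.576 × 8.698% = 22.406%; on $60,000,000 that is $13,443,600.

$13,400,000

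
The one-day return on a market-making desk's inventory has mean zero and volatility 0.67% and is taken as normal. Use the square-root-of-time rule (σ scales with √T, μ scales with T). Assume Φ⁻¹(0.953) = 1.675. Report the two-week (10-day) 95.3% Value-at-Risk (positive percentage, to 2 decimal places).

σ_{10d} = 0.67% × √10 = 2.119%.
VaR = 1.675 × 2.119% = 3.549%.

3.55%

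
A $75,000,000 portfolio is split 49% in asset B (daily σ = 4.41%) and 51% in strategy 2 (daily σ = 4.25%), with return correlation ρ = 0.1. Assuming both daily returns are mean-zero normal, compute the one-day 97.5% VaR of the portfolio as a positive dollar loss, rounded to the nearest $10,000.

σ_p² = 0.49²·4.41² + 0.51²·4.25² + 2·0.1·0.49·0.51·4.41·4.25 = 10.3043 (%²).
σ_p = √10.3043 = 3.210%.
At 97.5%, z = 1.960.
VaR = 1.960 × 3.210% = 6.292%; on $75,000,000 that is $4,719,000.

$4,720,000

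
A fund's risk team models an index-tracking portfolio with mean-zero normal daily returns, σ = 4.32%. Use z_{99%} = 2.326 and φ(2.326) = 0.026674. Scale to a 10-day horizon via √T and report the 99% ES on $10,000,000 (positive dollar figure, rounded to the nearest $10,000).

σ_{10d} = 4.32% × √10 = 13.661%.
ES multiplier = φ(z)/(1−α) = 0.026674/0.01 = 2.667.
ES = 13.661% × 2.667 = 36.434%; on $10,000,000: $3,643,400.

$3,640,000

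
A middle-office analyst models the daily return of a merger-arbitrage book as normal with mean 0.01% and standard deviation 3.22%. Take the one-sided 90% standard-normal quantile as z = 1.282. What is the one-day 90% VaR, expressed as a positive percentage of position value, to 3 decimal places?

VaR = −μ + z·σ = −(0.01%) + 1.282 × 3.22% = 4.118%.

4.118%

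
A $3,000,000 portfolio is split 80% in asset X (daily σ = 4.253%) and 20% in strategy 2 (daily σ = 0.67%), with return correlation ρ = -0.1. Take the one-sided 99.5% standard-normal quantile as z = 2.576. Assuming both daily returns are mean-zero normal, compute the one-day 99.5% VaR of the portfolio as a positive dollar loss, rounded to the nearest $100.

$262,100

σ_p² = 0.8²·4.253² + 0.2²·0.67² + 2·-0.1·0.8·0.2·4.253·0.67 = 11.5031 (%²).
σ_p = √11.5031 = 3.392%.
VaR = 2.576 × 3.392% = 8.738%; on $3,000,000 that is $262,140.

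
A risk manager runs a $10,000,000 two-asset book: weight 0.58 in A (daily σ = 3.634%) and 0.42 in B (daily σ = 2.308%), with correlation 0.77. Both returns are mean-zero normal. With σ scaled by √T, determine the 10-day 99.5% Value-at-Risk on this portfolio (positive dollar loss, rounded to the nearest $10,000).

$2,380,000

σ_p = √(0.58²·3.634² + 0.42²·2.308² + 2·0.77·0.58·0.42·3.634·2.308) = 2.920%.
σ_{10d} = 2.920% × √10 = 9.234%.
z(99.5%) = 2.576.
VaR = 2.576 × 9.234% = 23.787%; on $10,000,000 that is $2,378,700.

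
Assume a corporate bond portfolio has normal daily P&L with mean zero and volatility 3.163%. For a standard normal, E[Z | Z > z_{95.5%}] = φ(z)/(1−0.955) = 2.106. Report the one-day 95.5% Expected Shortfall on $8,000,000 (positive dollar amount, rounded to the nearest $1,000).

ES = 3.163% × 2.106 = 6.661%.
On $8,000,000: 0.06661 × $8,000,000 = $532,880.

$533,000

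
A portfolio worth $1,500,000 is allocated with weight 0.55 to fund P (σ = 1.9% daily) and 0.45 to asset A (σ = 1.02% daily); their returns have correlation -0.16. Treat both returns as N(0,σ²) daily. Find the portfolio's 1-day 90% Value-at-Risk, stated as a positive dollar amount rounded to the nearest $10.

σ_p² = 0.55²·1.9² + 0.45²·1.02² + 2·-0.16·0.55·0.45·1.9·1.02 = 1.1492 (%²).
σ_p = √1.1492 = 1.072%.
At 90%, z = 1.282.
VaR = 1.282 × 1.072% = 1.374%; on $1,500,000 that is $20,610.

$20,610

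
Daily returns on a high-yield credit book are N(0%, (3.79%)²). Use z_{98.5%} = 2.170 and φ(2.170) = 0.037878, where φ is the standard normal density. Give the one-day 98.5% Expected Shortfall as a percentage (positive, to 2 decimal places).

Tail multiplier: φ(z)/(1−α) = 0.037878 / 0.015 = 2.525.
ES = 3.79% × 2.525 = 9.570%.

9.57%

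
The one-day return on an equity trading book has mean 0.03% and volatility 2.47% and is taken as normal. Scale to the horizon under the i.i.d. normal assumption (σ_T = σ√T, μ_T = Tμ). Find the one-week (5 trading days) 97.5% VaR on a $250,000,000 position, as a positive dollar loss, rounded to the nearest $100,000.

At 97.5%, z = 1.960.
σ_{5d} = 2.47% × √5 = 5.523%; μ_{5d} = 5 × 0.03% = 0.150%.
VaR = −(0.150%) + 1.960 × 5.523% = 10.675%.
On $250,000,000: 0.10675 × $250,000,000 = $26,687,500.

$26,700,000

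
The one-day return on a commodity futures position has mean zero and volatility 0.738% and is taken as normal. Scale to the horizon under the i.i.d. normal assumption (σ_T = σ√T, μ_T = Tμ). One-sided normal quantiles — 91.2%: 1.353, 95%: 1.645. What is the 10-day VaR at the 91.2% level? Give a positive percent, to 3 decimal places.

σ_{10d} = 0.738% × √10 = 2.334%.
VaR = 1.353 × 2.334% = 3.158%.

3.158%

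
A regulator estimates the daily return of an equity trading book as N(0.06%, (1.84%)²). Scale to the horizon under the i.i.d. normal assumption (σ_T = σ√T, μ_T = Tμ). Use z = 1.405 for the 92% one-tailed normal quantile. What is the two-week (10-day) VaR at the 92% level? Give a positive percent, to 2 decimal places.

7.58%

σ_{10d} = 1.84% × √10 = 5.819%; μ_{10d} = 10 × 0.06% = 0.600%.
VaR = −(0.600%) + 1.405 × 5.819% = 7.576%.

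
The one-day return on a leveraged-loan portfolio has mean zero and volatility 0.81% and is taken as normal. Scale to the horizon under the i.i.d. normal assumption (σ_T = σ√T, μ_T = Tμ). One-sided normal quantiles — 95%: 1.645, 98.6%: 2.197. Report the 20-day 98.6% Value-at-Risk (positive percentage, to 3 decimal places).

σ_{20d} = 0.81% × √20 = 3.622%.
VaR = 2.197 × 3.622% = 7.958%.

7.958%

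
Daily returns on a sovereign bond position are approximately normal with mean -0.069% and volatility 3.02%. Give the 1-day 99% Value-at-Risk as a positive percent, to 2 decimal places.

At 99% one-sided, z = 2.326.
VaR = −μ + z·σ = −(-0.069%) + 2.326 × 3.02% = 7.094%.

7.09%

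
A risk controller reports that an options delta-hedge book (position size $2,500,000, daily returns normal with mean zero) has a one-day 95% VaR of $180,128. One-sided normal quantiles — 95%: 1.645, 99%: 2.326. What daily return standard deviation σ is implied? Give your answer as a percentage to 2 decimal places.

4.38%

VaR as a fraction: $180,128 / $2,500,000 = 7.205%.
σ = VaR / z = 7.205% / 1.645 = 4.380%.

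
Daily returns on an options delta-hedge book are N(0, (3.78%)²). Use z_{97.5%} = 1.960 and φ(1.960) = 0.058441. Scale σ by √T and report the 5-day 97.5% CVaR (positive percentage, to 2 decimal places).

σ_{5d} = 3.78% × √5 = 8.452%.
ES multiplier = φ(z)/(1−α) = 0.058441/0.025 = 2.338.
ES = 8.452% × 2.338 = 19.761%.

19.76%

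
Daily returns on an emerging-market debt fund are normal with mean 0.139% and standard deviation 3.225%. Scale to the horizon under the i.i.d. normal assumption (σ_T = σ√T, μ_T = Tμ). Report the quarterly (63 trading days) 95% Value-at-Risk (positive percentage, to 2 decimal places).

33.35%

At 95%, z = 1.645.
σ_{63d} = 3.225% × √63 = 25.598%; μ_{63d} = 63 × 0.139% = 8.757%.
VaR = −(8.757%) + 1.645 × 25.598% = 33.352%.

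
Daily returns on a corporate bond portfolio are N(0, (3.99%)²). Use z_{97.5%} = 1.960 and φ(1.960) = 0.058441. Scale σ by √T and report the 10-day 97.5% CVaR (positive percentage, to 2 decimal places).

29.50%

σ_{10d} = 3.99% × √10 = 12.617%.
ES multiplier = φ(z)/(1−α) = 0.058441/0.025 = 2.338.
ES = 12.617% × 2.338 = 29.499%.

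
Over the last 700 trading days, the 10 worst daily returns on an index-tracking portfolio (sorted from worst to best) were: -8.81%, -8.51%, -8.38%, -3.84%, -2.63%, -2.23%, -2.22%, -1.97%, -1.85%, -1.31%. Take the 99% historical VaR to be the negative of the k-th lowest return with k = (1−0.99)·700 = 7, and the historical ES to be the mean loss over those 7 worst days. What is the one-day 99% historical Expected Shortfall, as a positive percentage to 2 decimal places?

5.23%

The 7 worst returns sum to -36.62%.
ES = −(-36.62%) / 7 = 5.2314…% ≈ 5.23%.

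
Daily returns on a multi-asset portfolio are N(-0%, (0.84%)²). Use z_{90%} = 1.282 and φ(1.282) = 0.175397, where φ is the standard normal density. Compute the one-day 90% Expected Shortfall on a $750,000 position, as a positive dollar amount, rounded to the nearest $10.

Tail multiplier: φ(z)/(1−α) = 0.175397 / 0.1 = 1.754.
ES = 0.84% × 1.754 = 1.473%.
On $750,000: 0.01473 × $750,000 = $11,048.

$11,050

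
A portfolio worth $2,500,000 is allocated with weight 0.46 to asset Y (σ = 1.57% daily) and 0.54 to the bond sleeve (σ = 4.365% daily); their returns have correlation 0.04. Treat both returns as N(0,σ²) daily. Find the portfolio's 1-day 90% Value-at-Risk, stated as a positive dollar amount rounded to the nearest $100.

$79,900

σ_p² = 0.46²·1.57² + 0.54²·4.365² + 2·0.04·0.46·0.54·1.57·4.365 = 6.2137 (%²).
σ_p = √6.2137 = 2.493%.
At 90%, z = 1.282.
VaR = 1.282 × 2.493% = 3.196%; on $2,500,000 that is $79,900.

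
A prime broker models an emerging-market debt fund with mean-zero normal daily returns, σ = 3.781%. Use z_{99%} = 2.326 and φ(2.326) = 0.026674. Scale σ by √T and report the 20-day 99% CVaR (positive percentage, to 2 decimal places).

45.10%

σ_{20d} = 3.781% × √20 = 16.909%.
ES multiplier = φ(z)/(1−α) = 0.026674/0.01 = 2.667.
ES = 16.909% × 2.667 = 45.096%.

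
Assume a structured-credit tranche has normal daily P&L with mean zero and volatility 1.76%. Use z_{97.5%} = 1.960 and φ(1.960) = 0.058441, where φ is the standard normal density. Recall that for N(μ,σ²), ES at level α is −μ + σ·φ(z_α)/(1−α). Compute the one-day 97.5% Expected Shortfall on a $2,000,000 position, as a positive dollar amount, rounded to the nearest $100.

Tail multiplier: φ(z)/(1−α) = 0.058441 / 0.025 = 2.338.
ES = 1.76% × 2.338 = 4.115%.
On $2,000,000: 0.04115 × $2,000,000 = $82,300.

$82,300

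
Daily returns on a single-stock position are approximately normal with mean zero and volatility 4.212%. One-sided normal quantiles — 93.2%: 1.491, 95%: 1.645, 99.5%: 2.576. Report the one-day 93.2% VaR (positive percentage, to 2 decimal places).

6.28%

VaR = z·σ = 1.491 × 4.212% = 6.280%.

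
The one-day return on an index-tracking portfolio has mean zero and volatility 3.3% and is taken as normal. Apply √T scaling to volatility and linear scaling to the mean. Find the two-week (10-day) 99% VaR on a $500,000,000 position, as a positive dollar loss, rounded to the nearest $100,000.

$121,400,000

At 99%, z = 2.326.
σ_{10d} = 3.3% × √10 = 10.436%.
VaR = 2.326 × 10.436% = 24.274%.
On $500,000,000: 0.24274 × $500,000,000 = $121,370,000.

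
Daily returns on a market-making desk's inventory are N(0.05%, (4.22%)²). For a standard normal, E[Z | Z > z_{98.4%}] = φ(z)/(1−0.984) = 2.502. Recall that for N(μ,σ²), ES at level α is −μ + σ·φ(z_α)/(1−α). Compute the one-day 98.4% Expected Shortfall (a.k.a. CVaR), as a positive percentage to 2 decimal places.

10.51%

ES = −(0.05%) + 4.22% × 2.502 = 10.508%.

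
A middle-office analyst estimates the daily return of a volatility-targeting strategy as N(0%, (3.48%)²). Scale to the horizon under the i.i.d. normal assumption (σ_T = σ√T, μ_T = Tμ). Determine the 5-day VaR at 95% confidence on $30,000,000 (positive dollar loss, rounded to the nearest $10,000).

$3,840,000

At 95%, z = 1.645.
σ_{5d} = 3.48% × √5 = 7.782%.
VaR = 1.645 × 7.782% = 12.801%.
On $30,000,000: 0.12801 × $30,000,000 = $3,840,300.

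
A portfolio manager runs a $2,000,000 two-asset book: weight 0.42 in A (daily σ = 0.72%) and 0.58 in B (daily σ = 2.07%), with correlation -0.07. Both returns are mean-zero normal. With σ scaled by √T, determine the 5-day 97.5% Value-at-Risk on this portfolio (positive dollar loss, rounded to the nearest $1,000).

σ_p = √(0.42²·0.72² + 0.58²·2.07² + 2·-0.07·0.42·0.58·0.72·2.07) = 1.217%.
σ_{5d} = 1.217% × √5 = 2.721%.
z(97.5%) = 1.960.
VaR = 1.960 × 2.721% = 5.333%; on $2,000,000 that is $106,660.

$107,000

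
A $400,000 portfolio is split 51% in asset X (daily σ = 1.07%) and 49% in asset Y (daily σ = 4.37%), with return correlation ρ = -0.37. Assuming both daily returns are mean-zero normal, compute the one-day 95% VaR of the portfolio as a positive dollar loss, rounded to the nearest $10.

$13,190

σ_p² = 0.51²·1.07² + 0.49²·4.37² + 2·-0.37·0.51·0.49·1.07·4.37 = 4.0183 (%²).
σ_p = √4.0183 = 2.005%.
At 95%, z = 1.645.
VaR = 1.645 × 2.005% = 3.298%; on $400,000 that is $13,192.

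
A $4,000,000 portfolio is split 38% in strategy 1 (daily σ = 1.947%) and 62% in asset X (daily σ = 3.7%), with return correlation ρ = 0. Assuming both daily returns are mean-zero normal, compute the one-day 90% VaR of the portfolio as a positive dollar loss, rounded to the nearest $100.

σ_p² = 0.38²·1.947² + 0.62²·3.7² + 2·0·0.38·0.62·1.947·3.7 = 5.8098 (%²).
σ_p = √5.8098 = 2.410%.
At 90%, z = 1.282.
VaR = 1.282 × 2.410% = 3.090%; on $4,000,000 that is $123,600.

$123,600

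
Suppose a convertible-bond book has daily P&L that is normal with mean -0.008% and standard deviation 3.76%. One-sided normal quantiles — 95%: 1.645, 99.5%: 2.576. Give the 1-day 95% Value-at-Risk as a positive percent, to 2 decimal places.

6.19%

VaR = −μ + z·σ = −(-0.008%) + 1.645 × 3.76% = 6.193%.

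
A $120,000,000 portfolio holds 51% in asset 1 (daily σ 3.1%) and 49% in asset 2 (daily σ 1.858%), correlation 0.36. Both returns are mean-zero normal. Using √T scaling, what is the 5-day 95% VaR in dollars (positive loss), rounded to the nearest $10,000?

σ_p = √(0.51²·3.1² + 0.49²·1.858² + 2·0.36·0.51·0.49·3.1·1.858) = 2.089%.
σ_{5d} = 2.089% × √5 = 4.671%.
z(95%) = 1.645.
VaR = 1.645 × 4.671% = 7.684%; on $120,000,000 that is $9,220,800.

$9,220,000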